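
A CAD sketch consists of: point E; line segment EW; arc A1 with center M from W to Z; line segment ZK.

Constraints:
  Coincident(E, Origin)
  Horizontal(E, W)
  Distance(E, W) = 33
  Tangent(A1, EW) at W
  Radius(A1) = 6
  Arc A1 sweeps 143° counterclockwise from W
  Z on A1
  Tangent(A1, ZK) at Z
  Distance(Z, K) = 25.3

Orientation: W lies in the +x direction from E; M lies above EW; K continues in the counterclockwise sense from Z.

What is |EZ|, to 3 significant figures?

38.2

E is at the origin; EW is horizontal with |EW| = 33.0 and W on the +x side, so W = (33.0, 0.00). Tangency of A1 to EW means the radius MW is perpendicular to EW, so M = W + (0, 6) = (33.0, 6.00). On A1, W sits at bearing -90° from M; a 143° counterclockwise sweep puts Z at bearing 53°, so Z = M + 6.0·(cos 53°, sin 53°) = (36.6, 10.8). Then |EZ| = |Z − E| = 38.2.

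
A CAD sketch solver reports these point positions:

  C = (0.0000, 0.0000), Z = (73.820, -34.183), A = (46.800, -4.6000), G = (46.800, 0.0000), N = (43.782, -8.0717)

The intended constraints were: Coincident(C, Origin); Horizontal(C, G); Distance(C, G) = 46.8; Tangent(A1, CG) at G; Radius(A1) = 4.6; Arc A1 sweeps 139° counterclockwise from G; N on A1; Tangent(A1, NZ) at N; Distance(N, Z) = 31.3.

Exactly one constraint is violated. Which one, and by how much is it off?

Distance(N, Z) = 31.3 — off by 8.50.

C = (0.00, 0.00) ✓; C.y = 0.00, G.y = 0.00 ✓; |CG| = 46.80 ✓; ∠(AG, GC) = 90.00° ✓; |AG| = 4.600 ✓; bearing(A→N) − bearing(A→G) = 139.0° ✓; |AN| = 4.600 ✓; ∠(AN, NZ) = 90.00° ✓; |NZ| = 39.80 ✗.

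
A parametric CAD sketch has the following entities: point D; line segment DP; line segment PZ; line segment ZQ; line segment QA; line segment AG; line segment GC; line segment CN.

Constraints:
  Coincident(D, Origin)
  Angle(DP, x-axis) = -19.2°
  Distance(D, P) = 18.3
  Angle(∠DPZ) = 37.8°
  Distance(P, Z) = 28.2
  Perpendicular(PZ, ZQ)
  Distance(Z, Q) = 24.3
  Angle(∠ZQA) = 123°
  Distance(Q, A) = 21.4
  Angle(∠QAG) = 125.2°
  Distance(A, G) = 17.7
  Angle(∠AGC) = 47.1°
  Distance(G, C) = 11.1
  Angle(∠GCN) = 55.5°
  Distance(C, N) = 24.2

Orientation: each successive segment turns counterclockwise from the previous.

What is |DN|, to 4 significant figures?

40.02

D is at the origin; DP runs at -19.2° with length 18.3, so P = (17.28, -6.018). ∠DPZ = 37.8° gives PZ at 123.0° from the x-axis; with |PZ| = 28.2, Z = (1.923, 17.63). The perpendicularity gives ZQ at right angles to PZ, so ZQ runs at -147.0°; with |ZQ| = 24.3, Q = (-18.46, 4.398). ∠ZQA = 123.0° gives QA at -90.00° from the x-axis; with |QA| = 21.4, A = (-18.46, -17.00). ∠QAG = 125.2° gives AG at -35.20° from the x-axis; with |AG| = 17.7, G = (-3.993, -27.21). ∠AGC = 47.1° gives GC at 97.70° from the x-axis; with |GC| = 11.1, C = (-5.480, -16.21). ∠GCN = 55.5° gives CN at -137.8° from the x-axis; with |CN| = 24.2, N = (-23.41, -32.46). Then |DN| = |N − D| = 40.02.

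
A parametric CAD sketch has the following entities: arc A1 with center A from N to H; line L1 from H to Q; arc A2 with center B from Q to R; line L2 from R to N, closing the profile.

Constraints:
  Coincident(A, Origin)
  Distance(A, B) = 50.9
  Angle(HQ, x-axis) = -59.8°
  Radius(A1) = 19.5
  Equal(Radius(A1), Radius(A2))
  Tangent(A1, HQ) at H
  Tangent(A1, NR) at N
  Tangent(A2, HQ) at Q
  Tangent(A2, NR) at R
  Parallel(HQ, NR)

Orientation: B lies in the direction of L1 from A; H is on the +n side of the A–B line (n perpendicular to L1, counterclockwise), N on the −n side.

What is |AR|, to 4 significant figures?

54.51

Tangency of A1 to both parallel lines with radius 19.5 puts H and N at A ± 19.5·n: H = (16.85, 9.809), N = (-16.85, -9.809). Equal radii place Q and R the same way about B: Q = B + 19.5·n = (42.46, -34.18), R = B − 19.5·n = (8.750, -53.80). Then |AR| = |R − A| = 54.51.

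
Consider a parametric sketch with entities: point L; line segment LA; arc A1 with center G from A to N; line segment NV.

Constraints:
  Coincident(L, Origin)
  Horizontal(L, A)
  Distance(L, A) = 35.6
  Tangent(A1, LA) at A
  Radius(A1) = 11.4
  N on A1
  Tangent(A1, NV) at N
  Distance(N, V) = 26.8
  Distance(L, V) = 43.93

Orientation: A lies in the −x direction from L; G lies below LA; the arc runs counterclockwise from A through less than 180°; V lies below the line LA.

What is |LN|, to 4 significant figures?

47.49

Checks: |GN| = 11.40 ✓; ∠(GN, NV) = 90.00° ✓; |NV| = 26.80 ✓; |LV| = 43.93 ✓.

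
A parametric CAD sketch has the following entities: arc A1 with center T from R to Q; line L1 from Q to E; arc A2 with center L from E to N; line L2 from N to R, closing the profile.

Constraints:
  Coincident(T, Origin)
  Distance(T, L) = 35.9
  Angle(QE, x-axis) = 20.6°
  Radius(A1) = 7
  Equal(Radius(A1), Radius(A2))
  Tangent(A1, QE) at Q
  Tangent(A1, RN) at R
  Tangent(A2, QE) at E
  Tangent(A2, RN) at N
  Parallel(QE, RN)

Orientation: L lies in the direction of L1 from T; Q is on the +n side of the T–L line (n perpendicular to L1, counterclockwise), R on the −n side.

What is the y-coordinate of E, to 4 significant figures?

19.18

The slot axis is L1's direction at 20.6°, so u = (cos 20.6°, sin 20.6°) = (0.9361, 0.3518) and n = (−sin 20.6°, cos 20.6°) = (-0.3518, 0.9361). T is at the origin and L lies 35.9 along u from T, so L = 35.9·u = (33.60, 12.63). Tangency of A1 to both parallel lines with radius 7.0 puts Q and R at T ± 7.0·n: Q = (-2.463, 6.552), R = (2.463, -6.552). Equal radii place E and N the same way about L: E = L + 7.0·n = (31.14, 19.18), N = L − 7.0·n = (36.07, 6.079). So E.y = 19.18.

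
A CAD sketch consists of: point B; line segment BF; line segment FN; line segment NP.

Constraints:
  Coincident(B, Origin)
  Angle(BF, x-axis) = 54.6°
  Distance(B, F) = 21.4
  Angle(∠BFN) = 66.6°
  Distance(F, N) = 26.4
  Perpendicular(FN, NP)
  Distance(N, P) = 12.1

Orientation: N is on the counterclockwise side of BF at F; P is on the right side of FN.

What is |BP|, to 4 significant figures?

36.44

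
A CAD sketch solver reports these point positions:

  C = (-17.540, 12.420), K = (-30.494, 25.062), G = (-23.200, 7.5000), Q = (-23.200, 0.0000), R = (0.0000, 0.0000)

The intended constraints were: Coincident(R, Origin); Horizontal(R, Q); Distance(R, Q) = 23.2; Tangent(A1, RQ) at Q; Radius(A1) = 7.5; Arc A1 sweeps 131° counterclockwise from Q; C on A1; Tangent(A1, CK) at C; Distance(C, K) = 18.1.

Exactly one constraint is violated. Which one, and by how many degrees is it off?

Tangent(A1, CK) at C — off by 4.70°.

R = (0.00, 0.00) ✓; R.y = 0.00, Q.y = 0.00 ✓; |RQ| = 23.20 ✓; ∠(GQ, QR) = 90.00° ✓; |GQ| = 7.500 ✓; bearing(G→C) − bearing(G→Q) = 131.0° ✓; |GC| = 7.499 ✓; ∠(GC, CK) = 85.30° ✗; |CK| = 18.10 ✓.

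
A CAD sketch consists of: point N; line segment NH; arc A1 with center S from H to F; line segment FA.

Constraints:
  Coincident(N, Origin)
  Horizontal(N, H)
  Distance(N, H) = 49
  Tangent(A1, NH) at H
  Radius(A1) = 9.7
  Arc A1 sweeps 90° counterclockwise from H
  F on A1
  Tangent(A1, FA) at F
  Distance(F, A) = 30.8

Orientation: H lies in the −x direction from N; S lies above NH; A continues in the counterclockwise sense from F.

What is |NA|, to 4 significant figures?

56.43

On A1, H sits at bearing -90° from S; a 90° counterclockwise sweep puts F at bearing 0°, so F = S + 9.7·(cos 0°, sin 0°) = (-39.30, 9.700). The tangent condition forces SF to be normal to FA, so FA runs along (−sin 0°, cos 0°); with |FA| = 30.8, A = (-39.30, 40.50). Then |NA| = |A − N| = 56.43.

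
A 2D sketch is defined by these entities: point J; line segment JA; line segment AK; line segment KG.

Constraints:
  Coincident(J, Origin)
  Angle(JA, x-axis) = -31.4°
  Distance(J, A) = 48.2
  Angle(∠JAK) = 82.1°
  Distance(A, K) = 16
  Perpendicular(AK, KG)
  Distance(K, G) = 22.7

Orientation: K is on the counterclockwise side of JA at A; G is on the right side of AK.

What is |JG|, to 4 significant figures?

71.06

∠JAK = 82.1°, so AK runs at -31.4° + (180° − 82.1°) = 66.50° from the x-axis; with |AK| = 16.0, K = A + 16.0·(cos 66.50°, sin 66.50°) = (47.52, -10.44). The perpendicularity gives KG at right angles to AK; with |KG| = 22.7 on the right of AK, G = K + 22.7·(0.9171, -0.3987) = (68.34, -19.49). Then |JG| = |G − J| = 71.06.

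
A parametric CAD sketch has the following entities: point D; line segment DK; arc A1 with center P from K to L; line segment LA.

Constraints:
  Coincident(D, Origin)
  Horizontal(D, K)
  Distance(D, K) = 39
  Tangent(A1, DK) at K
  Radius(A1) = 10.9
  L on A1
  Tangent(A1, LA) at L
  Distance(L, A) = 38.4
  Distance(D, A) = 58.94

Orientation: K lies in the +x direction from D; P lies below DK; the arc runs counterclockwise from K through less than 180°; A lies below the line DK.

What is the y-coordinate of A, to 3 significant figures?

-50.0

D is at the origin; DK is horizontal with |DK| = 39.0 and K on the +x side, so K = (39.0, 0.00). A1 meets DK tangentially, so PK is at right angles to DK, so P = K + (0, -10.9) = (39.0, -10.9). Since PL ⟂ LA (tangency), |PA| = √(10.9² + 38.4²) = 39.9 regardless of where L sits on A1. So A lies on both circle(D, 58.94) and circle(P, 39.9); the below-DK intersection is A = (31.1, -50.0). L is the foot of the tangent from A: L = (28.1, -11.8).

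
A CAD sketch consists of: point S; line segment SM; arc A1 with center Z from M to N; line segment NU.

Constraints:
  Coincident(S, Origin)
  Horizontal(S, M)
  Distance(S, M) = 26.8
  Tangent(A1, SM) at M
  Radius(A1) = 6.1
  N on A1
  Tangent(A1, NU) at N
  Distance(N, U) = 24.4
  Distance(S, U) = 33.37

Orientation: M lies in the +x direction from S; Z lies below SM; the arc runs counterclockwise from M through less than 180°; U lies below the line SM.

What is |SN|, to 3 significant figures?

21.4

Checks: |ZN| = 6.100 ✓; ∠(ZN, NU) = 90.00° ✓; |NU| = 24.40 ✓; |SU| = 33.37 ✓.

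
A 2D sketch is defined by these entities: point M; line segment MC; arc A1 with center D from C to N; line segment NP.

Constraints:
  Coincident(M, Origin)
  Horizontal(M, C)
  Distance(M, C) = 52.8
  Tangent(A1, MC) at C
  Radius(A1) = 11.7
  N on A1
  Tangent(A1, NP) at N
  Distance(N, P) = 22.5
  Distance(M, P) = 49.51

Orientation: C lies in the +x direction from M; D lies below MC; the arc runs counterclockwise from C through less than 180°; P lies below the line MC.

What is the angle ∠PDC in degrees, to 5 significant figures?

143.48°

Checks: |DN| = 11.70 ✓; ∠(DN, NP) = 90.00° ✓; |NP| = 22.50 ✓; |MP| = 49.51 ✓.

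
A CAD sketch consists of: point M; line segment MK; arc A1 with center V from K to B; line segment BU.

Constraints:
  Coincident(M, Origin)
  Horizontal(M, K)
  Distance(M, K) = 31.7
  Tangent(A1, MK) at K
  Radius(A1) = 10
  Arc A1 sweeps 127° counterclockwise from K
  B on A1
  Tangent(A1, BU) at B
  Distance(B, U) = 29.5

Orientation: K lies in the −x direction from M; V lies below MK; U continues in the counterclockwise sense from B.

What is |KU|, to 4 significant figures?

40.77

M is at the origin; M and K share the same y with |MK| = 31.7 and K on the −x side, so K = (-31.70, 0.000). The tangent condition forces VK to be normal to MK, so V = K + (0, -10) = (-31.70, -10.00). On A1, K sits at bearing 90° from V; a 127° counterclockwise sweep puts B at bearing 217°, so B = V + 10.0·(cos 217°, sin 217°) = (-39.69, -16.02). A1 meets BU tangentially, so VB is at right angles to BU, so BU runs along (−sin 217°, cos 217°); with |BU| = 29.5, U = (-21.93, -39.58). Then |KU| = |U − K| = 40.77.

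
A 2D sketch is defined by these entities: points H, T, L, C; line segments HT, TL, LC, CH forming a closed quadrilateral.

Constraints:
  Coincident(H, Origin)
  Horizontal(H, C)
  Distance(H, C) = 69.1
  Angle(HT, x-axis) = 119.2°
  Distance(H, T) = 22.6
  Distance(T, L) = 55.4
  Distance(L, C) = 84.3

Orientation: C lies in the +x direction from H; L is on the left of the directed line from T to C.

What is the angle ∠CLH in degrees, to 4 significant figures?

52.36°

Checks: |TL| = 55.40 ✓; |LC| = 84.30 ✓.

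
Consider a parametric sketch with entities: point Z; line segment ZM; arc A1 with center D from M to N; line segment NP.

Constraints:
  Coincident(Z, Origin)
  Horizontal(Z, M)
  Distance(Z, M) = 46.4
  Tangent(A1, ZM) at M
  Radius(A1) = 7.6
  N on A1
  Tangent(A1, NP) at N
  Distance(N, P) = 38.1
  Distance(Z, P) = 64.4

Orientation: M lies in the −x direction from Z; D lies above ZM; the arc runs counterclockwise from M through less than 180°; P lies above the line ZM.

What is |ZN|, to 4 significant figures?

39.86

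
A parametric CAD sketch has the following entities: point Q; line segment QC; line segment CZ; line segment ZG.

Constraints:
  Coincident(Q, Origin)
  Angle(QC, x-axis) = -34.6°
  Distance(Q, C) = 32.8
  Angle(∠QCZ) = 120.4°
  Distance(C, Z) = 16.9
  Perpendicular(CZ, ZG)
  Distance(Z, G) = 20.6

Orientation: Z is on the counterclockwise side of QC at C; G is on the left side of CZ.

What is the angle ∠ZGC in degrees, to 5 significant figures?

39.365°

∠QCZ = 120.4°, so CZ runs at -34.6° + (180° − 120.4°) = 25.000° from the x-axis; with |CZ| = 16.9, Z = C + 16.9·(cos 25.000°, sin 25.000°) = (42.315, -11.483). The perpendicularity gives ZG at right angles to CZ; with |ZG| = 20.6 on the left of CZ, G = Z + 20.6·(-0.42262, 0.90631) = (33.610, 7.1869). Then cos ∠ZGC = GZ·GC / (|GZ||GC|), giving 39.365°.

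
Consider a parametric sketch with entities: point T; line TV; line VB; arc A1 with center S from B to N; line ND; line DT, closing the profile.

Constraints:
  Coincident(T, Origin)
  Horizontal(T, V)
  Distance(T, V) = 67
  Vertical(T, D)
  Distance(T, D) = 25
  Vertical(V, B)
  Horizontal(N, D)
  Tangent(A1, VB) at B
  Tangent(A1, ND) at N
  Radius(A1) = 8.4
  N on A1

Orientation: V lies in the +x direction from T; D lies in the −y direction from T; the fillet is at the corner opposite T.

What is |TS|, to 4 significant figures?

60.91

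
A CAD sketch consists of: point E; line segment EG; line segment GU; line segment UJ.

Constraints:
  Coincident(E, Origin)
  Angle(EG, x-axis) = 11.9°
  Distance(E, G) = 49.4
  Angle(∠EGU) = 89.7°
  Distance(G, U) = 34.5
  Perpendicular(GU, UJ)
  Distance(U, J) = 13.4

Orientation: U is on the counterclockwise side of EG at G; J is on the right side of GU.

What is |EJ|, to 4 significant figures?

71.53

∠EGU = 89.7°, so GU runs at 11.9° + (180° − 89.7°) = 102.2° from the x-axis; with |GU| = 34.5, U = G + 34.5·(cos 102.2°, sin 102.2°) = (41.05, 43.91). The perpendicularity gives UJ at right angles to GU; with |UJ| = 13.4 on the right of GU, J = U + 13.4·(0.9774, 0.2113) = (54.15, 46.74). Then |EJ| = |J − E| = 71.53.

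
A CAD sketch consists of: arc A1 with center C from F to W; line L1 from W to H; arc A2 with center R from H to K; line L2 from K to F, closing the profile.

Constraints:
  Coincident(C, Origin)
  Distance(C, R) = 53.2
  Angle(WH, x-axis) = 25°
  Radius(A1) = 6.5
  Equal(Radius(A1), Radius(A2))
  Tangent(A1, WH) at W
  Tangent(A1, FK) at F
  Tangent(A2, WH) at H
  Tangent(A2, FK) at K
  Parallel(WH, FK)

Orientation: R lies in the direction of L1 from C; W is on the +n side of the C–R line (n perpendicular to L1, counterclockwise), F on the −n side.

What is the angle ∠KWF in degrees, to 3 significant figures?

76.3°

The slot axis is L1's direction at 25.0°, so u = (cos 25.0°, sin 25.0°) = (0.906, 0.423) and n = (−sin 25.0°, cos 25.0°) = (-0.423, 0.906). C is at the origin and R lies 53.2 along u from C, so R = 53.2·u = (48.2, 22.5). Tangency of A1 to both parallel lines with radius 6.5 puts W and F at C ± 6.5·n: W = (-2.75, 5.89), F = (2.75, -5.89). Equal radii place H and K the same way about R: H = R + 6.5·n = (45.5, 28.4), K = R − 6.5·n = (51.0, 16.6). Then cos ∠KWF = WK·WF / (|WK||WF|), giving 76.3°.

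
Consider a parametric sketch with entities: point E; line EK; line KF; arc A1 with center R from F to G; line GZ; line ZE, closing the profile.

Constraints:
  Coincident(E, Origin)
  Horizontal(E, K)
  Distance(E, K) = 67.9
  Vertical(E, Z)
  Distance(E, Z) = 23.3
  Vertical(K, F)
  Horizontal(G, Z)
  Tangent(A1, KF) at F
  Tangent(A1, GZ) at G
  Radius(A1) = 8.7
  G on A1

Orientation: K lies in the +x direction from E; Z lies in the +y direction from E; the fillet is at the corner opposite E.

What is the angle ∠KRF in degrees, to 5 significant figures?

59.210°

E is at the origin; E and K share the same y with |EK| = 67.9 and K on the +x side, so K = (67.900, 0.0000). EZ is vertical with |EZ| = 23.3 and Z on the +y side, so Z = (0.0000, 23.300). The virtual corner opposite E is at (67.900, 23.300). A1 meets KF tangentially, so RF is at right angles to KF and since A1 is tangent to GZ there, RG ⟂ GZ, with radius 8.7, so the center R sits 8.7 in from both sides at R = (59.200, 14.600). That places the tangent points at F = (67.900, 14.600) on KF and G = (59.200, 23.300) on GZ. Then cos ∠KRF = RK·RF / (|RK||RF|), giving 59.210°.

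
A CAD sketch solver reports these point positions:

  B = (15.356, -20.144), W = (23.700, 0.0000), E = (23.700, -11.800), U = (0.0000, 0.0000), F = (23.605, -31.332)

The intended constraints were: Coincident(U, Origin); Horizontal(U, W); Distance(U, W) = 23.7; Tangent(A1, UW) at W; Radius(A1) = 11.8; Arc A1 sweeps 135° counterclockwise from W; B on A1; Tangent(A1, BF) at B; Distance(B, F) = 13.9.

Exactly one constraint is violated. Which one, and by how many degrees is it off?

Tangent(A1, BF) at B — off by 8.60°.

U = (0.00, 0.00) ✓; U.y = 0.00, W.y = 0.00 ✓; |UW| = 23.70 ✓; ∠(EW, WU) = 90.00° ✓; |EW| = 11.80 ✓; bearing(E→B) − bearing(E→W) = 135.0° ✓; |EB| = 11.80 ✓; ∠(EB, BF) = 98.60° ✗; |BF| = 13.90 ✓.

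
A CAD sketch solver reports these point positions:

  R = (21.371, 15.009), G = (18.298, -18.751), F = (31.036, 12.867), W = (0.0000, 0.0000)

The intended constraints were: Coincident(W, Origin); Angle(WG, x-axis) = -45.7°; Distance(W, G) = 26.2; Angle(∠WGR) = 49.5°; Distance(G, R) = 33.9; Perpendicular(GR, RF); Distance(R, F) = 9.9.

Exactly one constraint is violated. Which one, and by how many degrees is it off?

Perpendicular(GR, RF) — off by 7.30°.

W = (0.00, 0.00) ✓; WG at -45.70° ✓; |WG| = 26.20 ✓; ∠WGR = 49.50° ✓; |GR| = 33.90 ✓; ∠(GR, RF) = 97.30° ✗; |RF| = 9.900 ✓.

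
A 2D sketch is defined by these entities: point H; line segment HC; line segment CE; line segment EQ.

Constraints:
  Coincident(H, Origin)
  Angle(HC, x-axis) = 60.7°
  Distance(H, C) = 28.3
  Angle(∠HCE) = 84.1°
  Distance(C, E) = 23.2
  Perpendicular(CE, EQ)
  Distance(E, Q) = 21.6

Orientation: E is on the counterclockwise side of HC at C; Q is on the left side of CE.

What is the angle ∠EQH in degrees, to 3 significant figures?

108°

∠HCE = 84.1°, so CE runs at 60.7° + (180° − 84.1°) = 157° from the x-axis; with |CE| = 23.2, E = C + 23.2·(cos 157°, sin 157°) = (-7.44, 33.9). The perpendicularity gives EQ at right angles to CE; with |EQ| = 21.6 on the left of CE, Q = E + 21.6·(-0.397, -0.918) = (-16.0, 14.1). Then cos ∠EQH = QE·QH / (|QE||QH|), giving 108°.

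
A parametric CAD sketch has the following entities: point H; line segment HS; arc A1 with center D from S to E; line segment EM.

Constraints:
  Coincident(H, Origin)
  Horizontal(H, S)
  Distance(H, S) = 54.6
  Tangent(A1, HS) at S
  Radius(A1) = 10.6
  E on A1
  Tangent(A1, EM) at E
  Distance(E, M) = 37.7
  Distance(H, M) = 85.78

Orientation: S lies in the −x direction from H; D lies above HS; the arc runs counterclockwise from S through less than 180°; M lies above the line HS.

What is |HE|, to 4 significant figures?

50.22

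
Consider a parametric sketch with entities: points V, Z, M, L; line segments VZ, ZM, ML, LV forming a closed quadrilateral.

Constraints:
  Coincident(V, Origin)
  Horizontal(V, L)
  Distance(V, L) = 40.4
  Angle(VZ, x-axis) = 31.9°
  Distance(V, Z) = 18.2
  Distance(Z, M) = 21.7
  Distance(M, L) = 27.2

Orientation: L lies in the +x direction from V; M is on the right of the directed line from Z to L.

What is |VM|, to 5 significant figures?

20.067

V is at the origin; VL is horizontal with |VL| = 40.4 and L in +x, so L = (40.4, 0). VZ runs at 31.9° with |VZ| = 18.2, so Z = (15.451, 9.6176). M is determined by |ZM| = 21.7 and |ML| = 27.2 together: it lies at the intersection of circle(Z, 21.7) and circle(L, 27.2). With |ZL| = 26.738, the foot of the radical line on ZL is 8.3398 from Z and the perpendicular offset is √(21.7² − 8.3398²) = 20.033. Taking the right-of-ZL solution: M = (16.027, -12.075).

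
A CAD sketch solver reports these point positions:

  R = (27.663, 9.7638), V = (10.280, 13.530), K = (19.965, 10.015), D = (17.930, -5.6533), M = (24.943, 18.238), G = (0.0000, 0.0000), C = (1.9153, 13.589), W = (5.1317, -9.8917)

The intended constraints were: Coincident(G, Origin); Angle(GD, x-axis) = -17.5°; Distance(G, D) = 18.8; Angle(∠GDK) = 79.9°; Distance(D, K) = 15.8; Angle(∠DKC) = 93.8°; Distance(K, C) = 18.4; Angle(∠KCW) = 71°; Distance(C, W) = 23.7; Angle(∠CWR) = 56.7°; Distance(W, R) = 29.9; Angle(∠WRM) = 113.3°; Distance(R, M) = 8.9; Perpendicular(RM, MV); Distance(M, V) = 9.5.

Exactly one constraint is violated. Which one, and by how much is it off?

Distance(M, V) = 9.5 — off by 5.90.

G = (0.00, 0.00) ✓; GD at -17.50° ✓; |GD| = 18.80 ✓; ∠GDK = 79.90° ✓; |DK| = 15.80 ✓; ∠DKC = 93.80° ✓; |KC| = 18.40 ✓; ∠KCW = 71.00° ✓; |CW| = 23.70 ✓; ∠CWR = 56.70° ✓; |WR| = 29.90 ✓; ∠WRM = 113.3° ✓; |RM| = 8.900 ✓; ∠(RM, MV) = 90.01° ✓; |MV| = 15.40 ✗.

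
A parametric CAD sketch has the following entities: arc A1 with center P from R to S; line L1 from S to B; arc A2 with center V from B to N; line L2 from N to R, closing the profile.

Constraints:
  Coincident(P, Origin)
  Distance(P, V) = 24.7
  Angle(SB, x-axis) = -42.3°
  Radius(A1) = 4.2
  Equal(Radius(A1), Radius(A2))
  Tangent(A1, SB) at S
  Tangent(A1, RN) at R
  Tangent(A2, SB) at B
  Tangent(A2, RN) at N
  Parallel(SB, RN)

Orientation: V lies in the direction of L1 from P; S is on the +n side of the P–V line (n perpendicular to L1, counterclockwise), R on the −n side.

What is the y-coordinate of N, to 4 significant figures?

-19.73

The slot axis is L1's direction at -42.3°, so u = (cos -42.3°, sin -42.3°) = (0.7396, -0.6730) and n = (−sin -42.3°, cos -42.3°) = (0.6730, 0.7396). P is at the origin and V lies 24.7 along u from P, so V = 24.7·u = (18.27, -16.62). Tangency of A1 to both parallel lines with radius 4.2 puts S and R at P ± 4.2·n: S = (2.827, 3.106), R = (-2.827, -3.106). Equal radii place B and N the same way about V: B = V + 4.2·n = (21.10, -13.52), N = V − 4.2·n = (15.44, -19.73). So N.y = -19.73.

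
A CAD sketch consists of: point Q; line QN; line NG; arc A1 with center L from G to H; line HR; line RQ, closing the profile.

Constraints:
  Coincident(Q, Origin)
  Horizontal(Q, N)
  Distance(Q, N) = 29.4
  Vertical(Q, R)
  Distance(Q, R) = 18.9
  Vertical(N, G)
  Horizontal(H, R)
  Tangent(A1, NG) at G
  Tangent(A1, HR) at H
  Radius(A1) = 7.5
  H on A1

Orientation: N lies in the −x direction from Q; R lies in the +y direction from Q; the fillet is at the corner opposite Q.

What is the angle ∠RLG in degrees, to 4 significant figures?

161.1°

Q is at the origin; Q and N share the same y with |QN| = 29.4 and N on the −x side, so N = (-29.40, 0.000). Q and R share the same x with |QR| = 18.9 and R on the +y side, so R = (0.000, 18.90). The virtual corner opposite Q is at (-29.40, 18.90). Tangency of A1 to NG means the radius LG is perpendicular to NG and the tangent condition forces LH to be normal to HR, with radius 7.5, so the center L sits 7.5 in from both sides at L = (-21.90, 11.40). That places the tangent points at G = (-29.40, 11.40) on NG and H = (-21.90, 18.90) on HR. Then cos ∠RLG = LR·LG / (|LR||LG|), giving 161.1°.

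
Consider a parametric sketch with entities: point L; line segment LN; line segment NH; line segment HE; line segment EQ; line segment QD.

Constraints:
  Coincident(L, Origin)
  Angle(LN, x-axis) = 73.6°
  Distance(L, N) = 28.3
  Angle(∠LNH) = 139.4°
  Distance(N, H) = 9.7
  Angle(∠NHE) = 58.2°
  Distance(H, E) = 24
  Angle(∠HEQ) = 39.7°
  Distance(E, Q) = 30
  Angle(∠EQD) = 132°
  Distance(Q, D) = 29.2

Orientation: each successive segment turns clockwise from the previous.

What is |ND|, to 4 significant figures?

33.76

L is at the origin; LN runs at 73.6° with length 28.3, so N = (7.990, 27.15). ∠LNH = 139.4° gives NH at 33.00° from the x-axis; with |NH| = 9.7, H = (16.13, 32.43). ∠NHE = 58.2° gives HE at -88.80° from the x-axis; with |HE| = 24.0, E = (16.63, 8.437). ∠HEQ = 39.7° gives EQ at 130.9° from the x-axis; with |EQ| = 30.0, Q = (-3.014, 31.11). ∠EQD = 132.0° gives QD at 82.90° from the x-axis; with |QD| = 29.2, D = (0.5949, 60.09). Then |ND| = |D − N| = 33.76.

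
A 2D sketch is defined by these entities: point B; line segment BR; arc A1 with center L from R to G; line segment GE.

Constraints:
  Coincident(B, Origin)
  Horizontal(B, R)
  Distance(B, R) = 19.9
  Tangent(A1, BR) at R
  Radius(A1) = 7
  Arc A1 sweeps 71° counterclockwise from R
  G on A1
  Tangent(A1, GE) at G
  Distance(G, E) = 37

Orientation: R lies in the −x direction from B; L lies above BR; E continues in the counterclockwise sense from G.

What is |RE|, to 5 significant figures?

43.873

On A1, R sits at bearing -90° from L; a 71° counterclockwise sweep puts G at bearing -19°, so G = L + 7.0·(cos -19°, sin -19°) = (-13.281, 4.7210). Since A1 is tangent to GE there, LG ⟂ GE, so GE runs along (−sin -19°, cos -19°); with |GE| = 37.0, E = (-1.2353, 39.705). Then |RE| = |E − R| = 43.873.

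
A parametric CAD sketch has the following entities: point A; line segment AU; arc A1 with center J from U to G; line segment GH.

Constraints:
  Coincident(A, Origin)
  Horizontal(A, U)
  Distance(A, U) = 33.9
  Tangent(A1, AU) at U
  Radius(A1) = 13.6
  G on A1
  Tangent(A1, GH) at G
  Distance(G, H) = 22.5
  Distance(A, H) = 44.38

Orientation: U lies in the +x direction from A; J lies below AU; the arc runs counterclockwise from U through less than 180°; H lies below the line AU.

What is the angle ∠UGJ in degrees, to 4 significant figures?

41.19°

Checks: A.y = 0.00, U.y = 0.00 ✓; |JG| = 13.60 ✓; ∠(JG, GH) = 90.00° ✓; |GH| = 22.50 ✓; |AH| = 44.38 ✓.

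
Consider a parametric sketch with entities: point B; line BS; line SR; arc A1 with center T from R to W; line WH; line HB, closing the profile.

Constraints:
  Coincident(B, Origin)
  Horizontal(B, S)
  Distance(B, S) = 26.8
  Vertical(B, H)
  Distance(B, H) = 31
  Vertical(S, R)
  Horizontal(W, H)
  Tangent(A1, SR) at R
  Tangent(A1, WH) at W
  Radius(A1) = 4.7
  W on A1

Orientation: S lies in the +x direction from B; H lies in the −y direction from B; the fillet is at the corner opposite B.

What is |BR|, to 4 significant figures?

37.55

B is at the origin; B and S share the same y with |BS| = 26.8 and S on the +x side, so S = (26.80, 0.000). BH is vertical with |BH| = 31.0 and H on the −y side, so H = (0.000, -31.00). The virtual corner opposite B is at (26.80, -31.00). A1 meets SR tangentially, so TR is at right angles to SR and tangency of A1 to WH means the radius TW is perpendicular to WH, with radius 4.7, so the center T sits 4.7 in from both sides at T = (22.10, -26.30). That places the tangent points at R = (26.80, -26.30) on SR and W = (22.10, -31.00) on WH. Then |BR| = |R − B| = 37.55.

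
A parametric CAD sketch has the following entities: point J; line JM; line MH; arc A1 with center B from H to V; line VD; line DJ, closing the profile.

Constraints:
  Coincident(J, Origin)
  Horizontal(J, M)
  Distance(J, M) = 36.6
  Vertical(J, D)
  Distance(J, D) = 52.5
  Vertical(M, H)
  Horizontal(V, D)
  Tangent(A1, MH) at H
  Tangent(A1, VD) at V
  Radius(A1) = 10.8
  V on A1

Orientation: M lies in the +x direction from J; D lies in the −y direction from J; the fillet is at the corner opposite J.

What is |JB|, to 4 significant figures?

49.04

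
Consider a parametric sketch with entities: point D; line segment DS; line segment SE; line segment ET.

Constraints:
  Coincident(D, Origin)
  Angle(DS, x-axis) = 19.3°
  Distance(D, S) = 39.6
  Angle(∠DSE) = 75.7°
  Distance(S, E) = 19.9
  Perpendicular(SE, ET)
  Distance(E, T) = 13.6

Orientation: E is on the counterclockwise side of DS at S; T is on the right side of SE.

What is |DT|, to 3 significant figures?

52.9

∠DSE = 75.7°, so SE runs at 19.3° + (180° − 75.7°) = 124° from the x-axis; with |SE| = 19.9, E = S + 19.9·(cos 124°, sin 124°) = (26.4, 29.7). SE is perpendicular to ET; with |ET| = 13.6 on the right of SE, T = E + 13.6·(0.833, 0.553) = (37.7, 37.2). Then |DT| = |T − D| = 52.9.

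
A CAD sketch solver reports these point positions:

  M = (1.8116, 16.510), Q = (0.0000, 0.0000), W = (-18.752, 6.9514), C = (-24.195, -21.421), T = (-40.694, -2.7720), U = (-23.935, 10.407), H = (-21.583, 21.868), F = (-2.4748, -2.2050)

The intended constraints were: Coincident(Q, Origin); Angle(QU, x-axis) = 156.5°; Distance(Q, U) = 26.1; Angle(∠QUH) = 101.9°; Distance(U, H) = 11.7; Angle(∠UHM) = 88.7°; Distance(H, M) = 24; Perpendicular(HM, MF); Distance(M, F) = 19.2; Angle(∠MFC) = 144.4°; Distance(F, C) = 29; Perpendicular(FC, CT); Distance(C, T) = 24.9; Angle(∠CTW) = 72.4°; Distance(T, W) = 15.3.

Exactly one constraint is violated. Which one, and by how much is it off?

Distance(T, W) = 15.3 — off by 8.70.

Q = (0.00, 0.00) ✓; QU at 156.5° ✓; |QU| = 26.10 ✓; ∠QUH = 101.9° ✓; |UH| = 11.70 ✓; ∠UHM = 88.70° ✓; |HM| = 24.00 ✓; ∠(HM, MF) = 90.00° ✓; |MF| = 19.20 ✓; ∠MFC = 144.4° ✓; |FC| = 29.00 ✓; ∠(FC, CT) = 90.00° ✓; |CT| = 24.90 ✓; ∠CTW = 72.40° ✓; |TW| = 24.00 ✗.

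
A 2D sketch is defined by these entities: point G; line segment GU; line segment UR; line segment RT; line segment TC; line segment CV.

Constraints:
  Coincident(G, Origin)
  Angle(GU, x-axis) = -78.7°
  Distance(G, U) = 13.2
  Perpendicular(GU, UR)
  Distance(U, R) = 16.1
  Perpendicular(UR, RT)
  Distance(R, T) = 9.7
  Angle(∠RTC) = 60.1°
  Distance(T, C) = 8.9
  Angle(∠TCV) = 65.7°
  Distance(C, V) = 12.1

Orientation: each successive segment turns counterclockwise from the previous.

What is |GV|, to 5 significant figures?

23.593

G is at the origin; GU runs at -78.7° with length 13.2, so U = (2.5865, -12.944). GU is perpendicular to UR, so UR runs at 11.300°; with |UR| = 16.1, R = (18.374, -9.7894). The perpendicularity gives RT at right angles to UR, so RT runs at 101.30°; with |RT| = 9.7, T = (16.474, -0.27742). ∠RTC = 60.1° gives TC at -138.80° from the x-axis; with |TC| = 8.9, C = (9.7772, -6.1398). ∠TCV = 65.7° gives CV at -24.500° from the x-axis; with |CV| = 12.1, V = (20.788, -11.158). Then |GV| = |V − G| = 23.593.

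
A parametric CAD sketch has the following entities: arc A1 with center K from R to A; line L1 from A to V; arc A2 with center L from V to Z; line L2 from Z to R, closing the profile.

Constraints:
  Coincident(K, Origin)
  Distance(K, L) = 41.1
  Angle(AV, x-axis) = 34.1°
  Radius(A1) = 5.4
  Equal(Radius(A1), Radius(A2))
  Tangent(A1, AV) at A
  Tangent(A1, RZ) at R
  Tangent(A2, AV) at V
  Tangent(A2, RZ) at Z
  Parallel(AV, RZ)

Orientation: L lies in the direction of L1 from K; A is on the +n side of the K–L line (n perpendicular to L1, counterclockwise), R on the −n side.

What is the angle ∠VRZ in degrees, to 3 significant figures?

14.7°

The slot axis is L1's direction at 34.1°, so u = (cos 34.1°, sin 34.1°) = (0.828, 0.561) and n = (−sin 34.1°, cos 34.1°) = (-0.561, 0.828). K is at the origin and L lies 41.1 along u from K, so L = 41.1·u = (34.0, 23.0). Tangency of A1 to both parallel lines with radius 5.4 puts A and R at K ± 5.4·n: A = (-3.03, 4.47), R = (3.03, -4.47). Equal radii place V and Z the same way about L: V = L + 5.4·n = (31.0, 27.5), Z = L − 5.4·n = (37.1, 18.6). Then cos ∠VRZ = RV·RZ / (|RV||RZ|), giving 14.7°.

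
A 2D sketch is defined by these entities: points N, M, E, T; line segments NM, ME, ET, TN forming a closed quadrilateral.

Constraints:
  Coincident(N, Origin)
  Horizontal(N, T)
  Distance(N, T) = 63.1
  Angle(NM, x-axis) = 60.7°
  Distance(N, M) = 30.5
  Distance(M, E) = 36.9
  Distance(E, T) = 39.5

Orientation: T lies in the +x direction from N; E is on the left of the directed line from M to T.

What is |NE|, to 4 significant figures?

62.59

N is at the origin; N and T share the same y with |NT| = 63.1 and T in +x, so T = (63.1, 0). NM runs at 60.7° with |NM| = 30.5, so M = (14.93, 26.60). E is determined by |ME| = 36.9 and |ET| = 39.5 together: it lies at the intersection of circle(M, 36.9) and circle(T, 39.5). With |MT| = 55.03, the foot of the radical line on MT is 25.71 from M and the perpendicular offset is √(36.9² − 25.71²) = 26.47. Taking the left-of-MT solution: E = (50.23, 37.34).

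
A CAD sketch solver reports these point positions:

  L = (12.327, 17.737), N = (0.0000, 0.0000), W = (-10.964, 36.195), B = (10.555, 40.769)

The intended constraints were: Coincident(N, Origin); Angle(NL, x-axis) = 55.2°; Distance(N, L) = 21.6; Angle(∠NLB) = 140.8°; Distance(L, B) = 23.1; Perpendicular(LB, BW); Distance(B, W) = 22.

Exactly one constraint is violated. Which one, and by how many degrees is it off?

Perpendicular(LB, BW) — off by 7.60°.

N = (0.00, 0.00) ✓; NL at 55.20° ✓; |NL| = 21.60 ✓; ∠NLB = 140.8° ✓; |LB| = 23.10 ✓; ∠(LB, BW) = 97.60° ✗; |BW| = 22.00 ✓.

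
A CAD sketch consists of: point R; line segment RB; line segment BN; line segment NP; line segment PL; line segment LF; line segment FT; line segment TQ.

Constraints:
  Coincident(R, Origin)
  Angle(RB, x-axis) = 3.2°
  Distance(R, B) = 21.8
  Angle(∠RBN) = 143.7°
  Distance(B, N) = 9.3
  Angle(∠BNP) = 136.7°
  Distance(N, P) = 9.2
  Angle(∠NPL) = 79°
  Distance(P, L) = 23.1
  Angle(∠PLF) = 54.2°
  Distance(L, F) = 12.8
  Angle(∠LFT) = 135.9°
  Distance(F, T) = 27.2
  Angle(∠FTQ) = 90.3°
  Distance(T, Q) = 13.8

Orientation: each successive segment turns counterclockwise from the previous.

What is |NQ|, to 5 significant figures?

17.120

∠LFT = 135.9° gives FT at -6.3000° from the x-axis; with |FT| = 27.2, T = (42.241, 1.8816). ∠FTQ = 90.3° gives TQ at 83.400° from the x-axis; with |TQ| = 13.8, Q = (43.827, 15.590). Then |NQ| = |Q − N| = 17.120.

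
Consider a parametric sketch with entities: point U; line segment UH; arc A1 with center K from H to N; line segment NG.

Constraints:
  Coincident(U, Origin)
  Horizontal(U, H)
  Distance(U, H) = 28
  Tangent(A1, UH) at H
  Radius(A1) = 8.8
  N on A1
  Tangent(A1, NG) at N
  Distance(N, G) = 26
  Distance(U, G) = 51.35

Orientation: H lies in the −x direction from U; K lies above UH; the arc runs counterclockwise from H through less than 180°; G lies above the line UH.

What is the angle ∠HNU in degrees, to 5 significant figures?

80.419°

Checks: |KN| = 8.800 ✓; ∠(KN, NG) = 90.00° ✓; |NG| = 26.00 ✓; |UG| = 51.35 ✓.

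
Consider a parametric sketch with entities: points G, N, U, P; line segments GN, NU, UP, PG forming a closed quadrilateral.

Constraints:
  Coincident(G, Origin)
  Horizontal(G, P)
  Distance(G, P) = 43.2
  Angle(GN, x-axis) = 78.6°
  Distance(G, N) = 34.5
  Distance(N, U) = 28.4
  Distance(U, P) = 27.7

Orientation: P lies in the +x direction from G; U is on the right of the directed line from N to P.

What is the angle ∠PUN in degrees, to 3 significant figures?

125°

Checks: |NU| = 28.40 ✓; |UP| = 27.70 ✓.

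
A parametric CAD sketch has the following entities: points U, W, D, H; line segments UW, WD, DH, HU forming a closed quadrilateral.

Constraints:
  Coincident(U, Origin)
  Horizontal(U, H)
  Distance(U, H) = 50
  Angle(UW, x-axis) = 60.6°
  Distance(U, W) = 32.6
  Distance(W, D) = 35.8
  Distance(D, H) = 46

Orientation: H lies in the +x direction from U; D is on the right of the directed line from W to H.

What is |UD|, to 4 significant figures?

6.948

Checks: |UH| = 50.00 ✓; |UW| = 32.60 ✓; |WD| = 35.80 ✓; |DH| = 46.00 ✓.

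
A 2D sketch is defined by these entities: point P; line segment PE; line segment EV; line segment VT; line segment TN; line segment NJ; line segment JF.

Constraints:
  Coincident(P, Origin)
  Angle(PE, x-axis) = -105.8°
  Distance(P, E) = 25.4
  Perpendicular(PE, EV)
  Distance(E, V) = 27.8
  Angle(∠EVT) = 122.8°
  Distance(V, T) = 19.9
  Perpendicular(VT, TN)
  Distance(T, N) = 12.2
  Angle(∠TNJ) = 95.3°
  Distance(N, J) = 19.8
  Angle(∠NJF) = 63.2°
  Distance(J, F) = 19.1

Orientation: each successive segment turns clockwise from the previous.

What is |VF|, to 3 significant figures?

8.10

P is at the origin; PE runs at -105.8° with length 25.4, so E = (-6.92, -24.4). The perpendicularity gives EV at right angles to PE, so EV runs at 164°; with |EV| = 27.8, V = (-33.7, -16.9). ∠EVT = 122.8° gives VT at 107° from the x-axis; with |VT| = 19.9, T = (-39.5, 2.16). VT ⟂ TN, so TN runs at 17.0°; with |TN| = 12.2, N = (-27.8, 5.73). ∠TNJ = 95.3° gives NJ at -67.7° from the x-axis; with |NJ| = 19.8, J = (-20.3, -12.6). ∠NJF = 63.2° gives JF at 176° from the x-axis; with |JF| = 19.1, F = (-39.3, -11.1). Then |VF| = |F − V| = 8.10.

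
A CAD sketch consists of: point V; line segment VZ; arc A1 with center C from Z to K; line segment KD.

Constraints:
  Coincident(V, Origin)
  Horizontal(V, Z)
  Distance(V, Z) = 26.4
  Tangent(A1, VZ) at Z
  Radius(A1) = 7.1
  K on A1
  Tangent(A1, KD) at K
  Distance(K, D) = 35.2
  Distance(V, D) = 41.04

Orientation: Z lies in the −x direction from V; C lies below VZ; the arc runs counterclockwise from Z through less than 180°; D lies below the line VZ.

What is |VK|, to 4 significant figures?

34.03

V is at the origin; VZ is horizontal with |VZ| = 26.4 and Z on the −x side, so Z = (-26.40, 0.000). Since A1 is tangent to VZ there, CZ ⟂ VZ, so C = Z + (0, -7.1) = (-26.40, -7.100). Since CK ⟂ KD (tangency), |CD| = √(7.1² + 35.2²) = 35.91 regardless of where K sits on A1. So D lies on both circle(V, 41.04) and circle(C, 35.91); the below-VZ intersection is D = (-11.00, -39.54). K is the foot of the tangent from D: K = (-32.09, -11.35).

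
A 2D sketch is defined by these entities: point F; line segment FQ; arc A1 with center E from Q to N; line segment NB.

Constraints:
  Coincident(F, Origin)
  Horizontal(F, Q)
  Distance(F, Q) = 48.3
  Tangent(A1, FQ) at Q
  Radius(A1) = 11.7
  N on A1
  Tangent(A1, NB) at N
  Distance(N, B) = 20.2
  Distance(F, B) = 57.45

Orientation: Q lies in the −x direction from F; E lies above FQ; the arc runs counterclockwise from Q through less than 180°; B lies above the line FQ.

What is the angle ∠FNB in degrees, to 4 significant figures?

137.1°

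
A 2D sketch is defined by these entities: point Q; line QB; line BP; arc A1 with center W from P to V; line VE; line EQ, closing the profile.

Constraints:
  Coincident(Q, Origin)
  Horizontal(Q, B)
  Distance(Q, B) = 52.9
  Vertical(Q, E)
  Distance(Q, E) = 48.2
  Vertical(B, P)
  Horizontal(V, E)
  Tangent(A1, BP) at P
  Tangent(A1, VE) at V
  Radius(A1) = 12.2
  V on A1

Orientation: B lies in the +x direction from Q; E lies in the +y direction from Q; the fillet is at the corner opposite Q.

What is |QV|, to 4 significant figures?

63.09

Q is at the origin; Q and B share the same y with |QB| = 52.9 and B on the +x side, so B = (52.90, 0.000). QE is vertical with |QE| = 48.2 and E on the +y side, so E = (0.000, 48.20). The virtual corner opposite Q is at (52.90, 48.20). Since A1 is tangent to BP there, WP ⟂ BP and tangency of A1 to VE means the radius WV is perpendicular to VE, with radius 12.2, so the center W sits 12.2 in from both sides at W = (40.70, 36.00). That places the tangent points at P = (52.90, 36.00) on BP and V = (40.70, 48.20) on VE. Then |QV| = |V − Q| = 63.09.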